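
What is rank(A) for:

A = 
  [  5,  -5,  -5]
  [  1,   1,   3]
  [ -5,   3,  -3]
Row reduce:
R2 → R2 - (1/5)·R1
R3 → R3 + (1)·R1
R3 → R3 + (1)·R2
REF = 
  [  5,  -5,  -5]
  [  0,   2,   4]
  [  0,   0,  -4]
Pivot columns: 1, 2, 3 → 3 pivots.

rank(A) = 3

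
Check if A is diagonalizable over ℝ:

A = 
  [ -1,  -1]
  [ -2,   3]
Yes

tr(A) = 2, det(A) = -5
Characteristic polynomial: λ² - tr(A)λ + det(A) = λ² - 2λ - 5
λ² - 2λ - 5 = 0  ⇒  λ = (2 ± √((-2)² - 4·(-5)))/2 = (2 ± √(24))/2
  = 1 + √6,  1 - √6
Eigenvalues: 1 + √6, 1 - √6  (≈ 3.449, -1.449)
The two irrational eigenvalues are distinct (simple), so each has alg. mult. = geom. mult. = 1.
Sum of geometric multiplicities equals n, so A has n independent eigenvectors.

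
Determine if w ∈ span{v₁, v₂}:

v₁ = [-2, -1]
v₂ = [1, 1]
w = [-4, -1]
Yes

Form the augmented matrix and row-reduce:
[v₁|v₂|w] = 
  [ -2,   1,  -4]
  [ -1,   1,  -1]
R2 → R2 - (1/2)·R1
REF = 
  [ -2,   1,  -4]
  [  0, 1/2,   1]

No row of the form [0 0 | nonzero], so the system is consistent. Back-substitution gives c₁ = 3, c₂ = 2: w = (3)·v₁ + (2)·v₂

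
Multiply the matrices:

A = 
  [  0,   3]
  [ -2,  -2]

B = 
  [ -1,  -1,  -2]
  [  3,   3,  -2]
AB = 
  [  9,   9,  -6]
  [ -4,  -4,   8]

A is 2×2 and B is 2×3, so AB is 2×3. Each entry is (row of A)·(column of B):
AB[1,1] = (0)(-1) + (3)(3) = 9
AB[1,2] = (0)(-1) + (3)(3) = 9
AB[1,3] = (0)(-2) + (3)(-2) = -6
AB[2,1] = (-2)(-1) + (-2)(3) = -4
AB[2,2] = (-2)(-1) + (-2)(3) = -4
AB[2,3] = (-2)(-2) + (-2)(-2) = 8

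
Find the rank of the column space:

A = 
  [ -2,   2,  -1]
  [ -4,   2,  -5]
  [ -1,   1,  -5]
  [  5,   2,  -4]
dim(Col(A)) = 3

Row reduce:
R2 → R2 - (2)·R1
R3 → R3 - (1/2)·R1
R4 → R4 + (5/2)·R1
R4 → R4 + (7/2)·R2
R4 → R4 - (34/9)·R3
REF = 
  [  -2,    2,   -1]
  [   0,   -2,   -3]
  [   0,    0, -9/2]
  [   0,    0,    0]
Pivot columns: 1, 2, 3 → 3 pivots.
dim(Col(A)) = number of pivot columns = 3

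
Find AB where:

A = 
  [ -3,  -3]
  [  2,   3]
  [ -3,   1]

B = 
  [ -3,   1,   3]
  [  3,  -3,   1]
AB = 
  [  0,   6, -12]
  [  3,  -7,   9]
  [ 12,  -6,  -8]

A is 3×2 and B is 2×3, so AB is 3×3. Each entry is (row of A)·(column of B):
AB[1,1] = (-3)(-3) + (-3)(3) = 0
AB[1,2] = (-3)(1) + (-3)(-3) = 6
AB[1,3] = (-3)(3) + (-3)(1) = -12
AB[2,1] = (2)(-3) + (3)(3) = 3
AB[2,2] = (2)(1) + (3)(-3) = -7
AB[2,3] = (2)(3) + (3)(1) = 9
AB[3,1] = (-3)(-3) + (1)(3) = 12
AB[3,2] = (-3)(1) + (1)(-3) = -6
AB[3,3] = (-3)(3) + (1)(1) = -8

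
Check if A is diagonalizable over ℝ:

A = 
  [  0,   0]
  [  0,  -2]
Yes

tr(A) = -2, det(A) = 0
Characteristic polynomial: λ² - tr(A)λ + det(A) = λ² + 2λ
λ² + 2λ = λ(λ + 2)
Eigenvalues: 0, -2
λ=-2: alg. mult. = 1, geom. mult. = 2 - rank(A - (-2)I) = 2 - 1 = 1
λ=0: alg. mult. = 1, geom. mult. = 2 - rank(A - (0)I) = 2 - 1 = 1
Sum of geometric multiplicities equals n, so A has n independent eigenvectors.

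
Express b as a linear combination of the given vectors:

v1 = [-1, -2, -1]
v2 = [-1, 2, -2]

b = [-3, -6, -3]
c1 = 3, c2 = 0

b = 3·v1 + 0·v2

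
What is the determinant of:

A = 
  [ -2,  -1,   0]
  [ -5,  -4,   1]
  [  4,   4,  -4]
-8

Cofactor expansion along row 1:
det(A) = (-2)·((-4)(-4) - (1)(4)) - (-1)·((-5)(-4) - (1)(4)) + (0)·((-5)(4) - (-4)(4))
  = (-2)(12) - (-1)(16) + (0)(-4)
  = -8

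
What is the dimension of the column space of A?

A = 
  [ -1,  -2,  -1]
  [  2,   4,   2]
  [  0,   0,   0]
Row reduce:
R2 → R2 + (2)·R1
REF = 
  [ -1,  -2,  -1]
  [  0,   0,   0]
  [  0,   0,   0]
Pivot columns: 1 → 1 pivot.
dim(Col(A)) = number of pivot columns = 1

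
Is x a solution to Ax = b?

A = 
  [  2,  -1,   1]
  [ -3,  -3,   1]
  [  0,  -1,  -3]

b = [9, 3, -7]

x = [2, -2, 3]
Yes

Ax = [9, 3, -7] = b ✓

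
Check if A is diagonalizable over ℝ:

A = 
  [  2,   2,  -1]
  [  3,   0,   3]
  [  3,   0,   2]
No

Characteristic polynomial: det(λI - A) = λ³ - 4λ² + λ - 6
By the rational root theorem any rational root is an integer dividing 6; none of those is a root, so p(λ) has no rational roots and hence (being an irreducible cubic) no repeated roots.
Discriminant of the cubic: Δ = -2064
Δ < 0 ⇒ one real eigenvalue and a complex-conjugate pair: λ ≈ 4.112, -0.05585 + 1.207i, -0.05585 - 1.207i
Has complex eigenvalues (not diagonalizable over ℝ).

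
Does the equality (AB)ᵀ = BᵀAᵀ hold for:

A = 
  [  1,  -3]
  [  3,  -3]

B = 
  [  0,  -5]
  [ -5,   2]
Yes

(AB)ᵀ = 
  [ 15,  15]
  [-11, -21]

BᵀAᵀ = 
  [ 15,  15]
  [-11, -21]

Both sides are equal — this is the standard identity (AB)ᵀ = BᵀAᵀ, which holds for all A, B.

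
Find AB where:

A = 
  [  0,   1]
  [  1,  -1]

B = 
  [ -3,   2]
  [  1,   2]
A is 2×2 and B is 2×2, so AB is 2×2. Each entry is (row of A)·(column of B):
AB[1,1] = (0)(-3) + (1)(1) = 1
AB[1,2] = (0)(2) + (1)(2) = 2
AB[2,1] = (1)(-3) + (-1)(1) = -4
AB[2,2] = (1)(2) + (-1)(2) = 0

AB = 
  [  1,   2]
  [ -4,   0]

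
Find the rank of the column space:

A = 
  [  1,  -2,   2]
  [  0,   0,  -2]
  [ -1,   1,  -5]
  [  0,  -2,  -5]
Row reduce:
R3 → R3 + (1)·R1
Swap R2 ↔ R3
R4 → R4 - (2)·R2
R4 → R4 + (1/2)·R3
REF = 
  [  1,  -2,   2]
  [  0,  -1,  -3]
  [  0,   0,  -2]
  [  0,   0,   0]
Pivot columns: 1, 2, 3 → 3 pivots.
dim(Col(A)) = number of pivot columns = 3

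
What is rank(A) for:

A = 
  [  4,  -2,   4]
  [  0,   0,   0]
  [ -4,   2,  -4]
Row reduce:
R3 → R3 + (1)·R1
REF = 
  [  4,  -2,   4]
  [  0,   0,   0]
  [  0,   0,   0]
Pivot columns: 1 → 1 pivot.

rank(A) = 1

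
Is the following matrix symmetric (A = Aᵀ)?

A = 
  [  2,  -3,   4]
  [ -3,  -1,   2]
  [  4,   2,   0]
Yes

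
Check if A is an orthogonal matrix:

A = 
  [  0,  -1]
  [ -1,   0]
Yes

AᵀA = 
  [  1,   0]
  [  0,   1]
= I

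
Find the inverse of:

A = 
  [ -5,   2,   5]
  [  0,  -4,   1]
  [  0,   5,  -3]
det(A) = (-5)·((-4)(-3) - (1)(5)) - (2)·((0)(-3) - (1)(0)) + (5)·((0)(5) - (-4)(0))
  = (-5)(7) - (2)(0) + (5)(0)
  = -35
det(A) = -35 ≠ 0, so A is invertible.

Cofactors Cᵢⱼ = (-1)ⁱ⁺ʲ·Mᵢⱼ:
C = 
  [  7,   0,   0]
  [ 31,  15,  25]
  [ 22,   5,  20]

adj(A) = Cᵀ:
adj(A) = 
  [  7,  31,  22]
  [  0,  15,   5]
  [  0,  25,  20]

A⁻¹ = (-1/35) · adj(A):
A⁻¹ = 
  [  -1/5, -31/35, -22/35]
  [     0,   -3/7,   -1/7]
  [     0,   -5/7,   -4/7]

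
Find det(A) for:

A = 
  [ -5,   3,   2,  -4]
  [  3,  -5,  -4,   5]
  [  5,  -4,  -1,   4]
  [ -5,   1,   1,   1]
Cofactor expansion along row 1: det(A) = a₁₁M₁₁ - a₁₂M₁₂ + a₁₃M₁₃ - a₁₄M₁₄

M₁₁ = det[[-5, -4, 5]; [-4, -1, 4]; [1, 1, 1]]
  = (-5)·((-1)(1) - (4)(1)) - (-4)·((-4)(1) - (4)(1)) + (5)·((-4)(1) - (-1)(1))
  = (-5)(-5) - (-4)(-8) + (5)(-3)
  = -22
M₁₂ = det[[3, -4, 5]; [5, -1, 4]; [-5, 1, 1]]
  = (3)·((-1)(1) - (4)(1)) - (-4)·((5)(1) - (4)(-5)) + (5)·((5)(1) - (-1)(-5))
  = (3)(-5) - (-4)(25) + (5)(0)
  = 85
M₁₃ = det[[3, -5, 5]; [5, -4, 4]; [-5, 1, 1]]
  = (3)·((-4)(1) - (4)(1)) - (-5)·((5)(1) - (4)(-5)) + (5)·((5)(1) - (-4)(-5))
  = (3)(-8) - (-5)(25) + (5)(-15)
  = 26
M₁₄ = det[[3, -5, -4]; [5, -4, -1]; [-5, 1, 1]]
  = (3)·((-4)(1) - (-1)(1)) - (-5)·((5)(1) - (-1)(-5)) + (-4)·((5)(1) - (-4)(-5))
  = (3)(-3) - (-5)(0) + (-4)(-15)
  = 51

det(A) = (-5)(-22) - (3)(85) + (2)(26) - (-4)(51) = 111

det(A) = 111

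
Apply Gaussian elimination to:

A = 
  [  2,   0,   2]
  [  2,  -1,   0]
Row operations:
R2 → R2 - (1)·R1

Resulting echelon form:
REF = 
  [  2,   0,   2]
  [  0,  -1,  -2]

Rank = 2 (number of non-zero pivot rows).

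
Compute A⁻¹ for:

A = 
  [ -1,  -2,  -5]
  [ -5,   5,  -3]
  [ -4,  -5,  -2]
det(A) = (-1)·((5)(-2) - (-3)(-5)) - (-2)·((-5)(-2) - (-3)(-4)) + (-5)·((-5)(-5) - (5)(-4))
  = (-1)(-25) - (-2)(-2) + (-5)(45)
  = -204
det(A) = -204 ≠ 0, so A is invertible.

Cofactors Cᵢⱼ = (-1)ⁱ⁺ʲ·Mᵢⱼ:
C = 
  [-25,   2,  45]
  [ 21, -18,   3]
  [ 31,  22, -15]

adj(A) = Cᵀ:
adj(A) = 
  [-25,  21,  31]
  [  2, -18,  22]
  [ 45,   3, -15]

A⁻¹ = (-1/204) · adj(A):
A⁻¹ = 
  [ 25/204,   -7/68, -31/204]
  [ -1/102,    3/34, -11/102]
  [ -15/68,   -1/68,    5/68]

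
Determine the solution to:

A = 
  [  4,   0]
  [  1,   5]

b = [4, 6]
Row reduce the augmented matrix [A|b]:
R2 → R2 - (1/4)·R1
REF = 
  [  4,   0,   4]
  [  0,   5,   5]

Back-substitution:
x₂ = 5 / 5 = 1
x₁ = (4 - (0)(1)) / 4 = 1

x = [1, 1]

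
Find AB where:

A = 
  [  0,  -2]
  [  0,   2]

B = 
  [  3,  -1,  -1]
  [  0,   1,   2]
A is 2×2 and B is 2×3, so AB is 2×3. Each entry is (row of A)·(column of B):
AB[1,1] = (0)(3) + (-2)(0) = 0
AB[1,2] = (0)(-1) + (-2)(1) = -2
AB[1,3] = (0)(-1) + (-2)(2) = -4
AB[2,1] = (0)(3) + (2)(0) = 0
AB[2,2] = (0)(-1) + (2)(1) = 2
AB[2,3] = (0)(-1) + (2)(2) = 4

AB = 
  [  0,  -2,  -4]
  [  0,   2,   4]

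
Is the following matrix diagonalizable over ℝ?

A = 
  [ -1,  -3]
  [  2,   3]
No

tr(A) = 2, det(A) = 3
Characteristic polynomial: λ² - tr(A)λ + det(A) = λ² - 2λ + 3
λ² - 2λ + 3 = 0  ⇒  λ = (2 ± √((-2)² - 4·(3)))/2 = (2 ± √(-8))/2
  = 1 + i√2,  1 - i√2
Eigenvalues: 1 + i√2, 1 - i√2  (≈ 1 + 1.414i, 1 - 1.414i)
Has complex eigenvalues (not diagonalizable over ℝ).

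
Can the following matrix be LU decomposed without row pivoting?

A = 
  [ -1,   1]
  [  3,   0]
Yes.
A[1,1] = -1 ≠ 0, so Gaussian elimination proceeds without a row swap: multiplier ℓ₂₁ = (3)/(-1) = -3, and U[2,2] = 0 - (-3)(1) = 3.
L = 
  [  1,   0]
  [ -3,   1]
U = 
  [ -1,   1]
  [  0,   3]
Check row 2 of LU: [(-3)(-1), (-3)(1) + 3] = [3, 0] = row 2 of A ✓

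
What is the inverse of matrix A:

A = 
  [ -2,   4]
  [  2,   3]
det(A) = (-2)(3) - (4)(2) = -14
For a 2×2 matrix, A⁻¹ = (1/det(A)) · [[d, -b], [-c, a]]
    = (-1/14) · [[3, -4], [-2, -2]]

A⁻¹ = 
  [-3/14,   2/7]
  [  1/7,   1/7]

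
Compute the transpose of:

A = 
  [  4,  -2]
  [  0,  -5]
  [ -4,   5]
Aᵀ = 
  [  4,   0,  -4]
  [ -2,  -5,   5]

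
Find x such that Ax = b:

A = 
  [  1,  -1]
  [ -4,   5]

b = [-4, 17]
Row reduce the augmented matrix [A|b]:
R2 → R2 + (4)·R1
REF = 
  [  1,  -1,  -4]
  [  0,   1,   1]

Back-substitution:
x₂ = 1 / 1 = 1
x₁ = (-4 - (-1)(1)) / 1 = -3

x = [-3, 1]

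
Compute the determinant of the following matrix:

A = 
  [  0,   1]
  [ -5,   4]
5

For a 2×2 matrix, det = ad - bc = (0)(4) - (1)(-5) = 5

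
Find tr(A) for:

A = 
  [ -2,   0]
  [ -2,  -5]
-7

tr(A) = -2 + -5 = -7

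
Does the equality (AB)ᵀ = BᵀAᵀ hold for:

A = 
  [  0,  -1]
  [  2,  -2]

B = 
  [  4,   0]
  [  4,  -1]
Yes

(AB)ᵀ = 
  [ -4,   0]
  [  1,   2]

BᵀAᵀ = 
  [ -4,   0]
  [  1,   2]

Both sides are equal — this is the standard identity (AB)ᵀ = BᵀAᵀ, which holds for all A, B.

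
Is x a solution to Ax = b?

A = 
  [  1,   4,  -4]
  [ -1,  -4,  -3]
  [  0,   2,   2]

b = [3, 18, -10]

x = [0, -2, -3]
No

Ax = [4, 17, -10] ≠ b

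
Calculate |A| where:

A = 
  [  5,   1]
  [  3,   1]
2

For a 2×2 matrix, det = ad - bc = (5)(1) - (1)(3) = 2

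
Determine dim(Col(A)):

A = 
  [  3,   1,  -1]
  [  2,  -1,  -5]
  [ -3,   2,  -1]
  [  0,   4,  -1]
dim(Col(A)) = 3

Row reduce:
R2 → R2 - (2/3)·R1
R3 → R3 + (1)·R1
R3 → R3 + (9/5)·R2
R4 → R4 + (12/5)·R2
R4 → R4 - (57/49)·R3
REF = 
  [    3,     1,    -1]
  [    0,  -5/3, -13/3]
  [    0,     0, -49/5]
  [    0,     0,     0]
Pivot columns: 1, 2, 3 → 3 pivots.
dim(Col(A)) = number of pivot columns = 3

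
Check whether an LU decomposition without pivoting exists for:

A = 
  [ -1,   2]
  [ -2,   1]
Yes.
A[1,1] = -1 ≠ 0, so Gaussian elimination proceeds without a row swap: multiplier ℓ₂₁ = (-2)/(-1) = 2, and U[2,2] = 1 - (2)(2) = -3.
L = 
  [  1,   0]
  [  2,   1]
U = 
  [ -1,   2]
  [  0,  -3]
Check row 2 of LU: [(2)(-1), (2)(2) + (-3)] = [-2, 1] = row 2 of A ✓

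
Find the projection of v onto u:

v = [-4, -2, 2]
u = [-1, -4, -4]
proj_u(v) = [-4/33, -16/33, -16/33]

v·u = (-4)(-1) + (-2)(-4) + (2)(-4) = 4
u·u = (-1)² + (-4)² + (-4)² = 33
proj_u(v) = (v·u / u·u) × u = (4/33) × u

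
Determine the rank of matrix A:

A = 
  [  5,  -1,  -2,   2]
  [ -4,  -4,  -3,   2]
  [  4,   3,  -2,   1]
rank(A) = 3

Row reduce:
R2 → R2 + (4/5)·R1
R3 → R3 - (4/5)·R1
R3 → R3 + (19/24)·R2
REF = 
  [     5,     -1,     -2,      2]
  [     0,  -24/5,  -23/5,   18/5]
  [     0,      0, -97/24,    9/4]
Pivot columns: 1, 2, 3 → 3 pivots.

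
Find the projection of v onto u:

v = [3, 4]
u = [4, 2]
proj_u(v) = [4, 2]

v·u = (3)(4) + (4)(2) = 20
u·u = (4)² + (2)² = 20
proj_u(v) = (v·u / u·u) × u = (20/20) × u = (1) × u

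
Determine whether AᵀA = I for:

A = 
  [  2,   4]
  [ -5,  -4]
No

AᵀA = 
  [ 29,  28]
  [ 28,  32]
≠ I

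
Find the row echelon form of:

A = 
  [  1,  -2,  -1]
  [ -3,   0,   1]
Row operations:
R2 → R2 + (3)·R1

Resulting echelon form:
REF = 
  [  1,  -2,  -1]
  [  0,  -6,  -2]

Rank = 2 (number of non-zero pivot rows).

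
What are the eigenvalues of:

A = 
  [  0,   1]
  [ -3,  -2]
λ = -1 + i√2, -1 - i√2  (≈ -1 + 1.414i, -1 - 1.414i)

tr(A) = -2, det(A) = 3
Characteristic polynomial: λ² - tr(A)λ + det(A) = λ² + 2λ + 3
λ² + 2λ + 3 = 0  ⇒  λ = (-2 ± √((2)² - 4·(3)))/2 = (-2 ± √(-8))/2
  = -1 + i√2,  -1 - i√2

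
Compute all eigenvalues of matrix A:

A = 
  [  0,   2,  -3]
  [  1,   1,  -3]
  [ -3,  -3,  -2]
Characteristic polynomial: det(λI - A) = λ³ + λ² - 22λ - 22
Testing integer divisors of the constant term: p(-1) = 0, so (λ + 1) is a factor:
p(λ) = (λ + 1)(λ² - 22)
λ² - 22 = 0  ⇒  λ = (0 ± √((0)² - 4·(-22)))/2 = (0 ± √(88))/2
  = √22,  -√22

λ = -1, √22, -√22  (≈ -1, 4.69, -4.69)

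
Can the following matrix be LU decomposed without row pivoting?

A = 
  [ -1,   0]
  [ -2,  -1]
Yes.
A[1,1] = -1 ≠ 0, so Gaussian elimination proceeds without a row swap: multiplier ℓ₂₁ = (-2)/(-1) = 2, and U[2,2] = -1 - (2)(0) = -1.
L = 
  [  1,   0]
  [  2,   1]
U = 
  [ -1,   0]
  [  0,  -1]
Check row 2 of LU: [(2)(-1), (2)(0) + (-1)] = [-2, -1] = row 2 of A ✓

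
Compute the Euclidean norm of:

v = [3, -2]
3.606

||v||₂ = √((3)² + (-2)²) = √13 = 3.606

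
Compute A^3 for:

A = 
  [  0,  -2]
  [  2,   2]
A^3 = 
  [ -8,   0]
  [  0,  -8]

A² = A·A:
A²[1,1] = (0)(0) + (-2)(2) = -4
A²[1,2] = (0)(-2) + (-2)(2) = -4
A²[2,1] = (2)(0) + (2)(2) = 4
A²[2,2] = (2)(-2) + (2)(2) = 0
A² = 
  [ -4,  -4]
  [  4,   0]

A^3 = A^2·A:
A^3[1,1] = (-4)(0) + (-4)(2) = -8
A^3[1,2] = (-4)(-2) + (-4)(2) = 0
A^3[2,1] = (4)(0) + (0)(2) = 0
A^3[2,2] = (4)(-2) + (0)(2) = -8
A^3 = 
  [ -8,   0]
  [  0,  -8]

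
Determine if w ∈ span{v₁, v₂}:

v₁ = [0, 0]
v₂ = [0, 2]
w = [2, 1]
No

Form the augmented matrix and row-reduce:
[v₁|v₂|w] = 
  [  0,   0,   2]
  [  0,   2,   1]
Swap R1 ↔ R2
REF = 
  [  0,   2,   1]
  [  0,   0,   2]

Row 2 reads [0 0 | 2], i.e. 0 = 2, so the system is inconsistent and w ∉ span{v₁, v₂}.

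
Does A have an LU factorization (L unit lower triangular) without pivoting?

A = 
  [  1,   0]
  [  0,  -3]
Yes.
A[1,1] = 1 ≠ 0, so Gaussian elimination proceeds without a row swap: multiplier ℓ₂₁ = (0)/(1) = 0, and U[2,2] = -3 - (0)(0) = -3.
L = 
  [  1,   0]
  [  0,   1]
U = 
  [  1,   0]
  [  0,  -3]
Check row 2 of LU: [(0)(1), (0)(0) + (-3)] = [0, -3] = row 2 of A ✓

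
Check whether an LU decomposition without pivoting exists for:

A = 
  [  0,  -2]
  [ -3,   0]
No.
A[1,1] = 0 but A[2,1] = -3 ≠ 0. Any LU with L unit lower triangular has (LU)[1,1] = U[1,1] and (LU)[2,1] = L[2,1]·U[1,1]; matching A forces U[1,1] = 0, which then forces (LU)[2,1] = 0 ≠ -3. A row swap (pivoting) is required.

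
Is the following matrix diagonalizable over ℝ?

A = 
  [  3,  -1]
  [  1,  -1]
Yes

tr(A) = 2, det(A) = -2
Characteristic polynomial: λ² - tr(A)λ + det(A) = λ² - 2λ - 2
λ² - 2λ - 2 = 0  ⇒  λ = (2 ± √((-2)² - 4·(-2)))/2 = (2 ± √(12))/2
  = 1 + √3,  1 - √3
Eigenvalues: 1 + √3, 1 - √3  (≈ 2.732, -0.7321)
The two irrational eigenvalues are distinct (simple), so each has alg. mult. = geom. mult. = 1.
Sum of geometric multiplicities equals n, so A has n independent eigenvectors.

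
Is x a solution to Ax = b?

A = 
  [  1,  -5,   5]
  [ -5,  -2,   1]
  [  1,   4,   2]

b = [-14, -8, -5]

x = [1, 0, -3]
Yes

Ax = [-14, -8, -5] = b ✓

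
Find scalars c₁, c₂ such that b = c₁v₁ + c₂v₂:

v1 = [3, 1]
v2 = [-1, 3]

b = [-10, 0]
c1 = -3, c2 = 1

b = -3·v1 + 1·v2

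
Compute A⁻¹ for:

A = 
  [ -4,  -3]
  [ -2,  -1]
det(A) = (-4)(-1) - (-3)(-2) = -2
For a 2×2 matrix, A⁻¹ = (1/det(A)) · [[d, -b], [-c, a]]
    = (-1/2) · [[-1, 3], [2, -4]]

A⁻¹ = 
  [ 1/2, -3/2]
  [  -1,    2]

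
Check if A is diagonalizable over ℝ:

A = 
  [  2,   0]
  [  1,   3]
Yes

tr(A) = 5, det(A) = 6
Characteristic polynomial: λ² - tr(A)λ + det(A) = λ² - 5λ + 6
λ² - 5λ + 6 = (λ - 2)(λ - 3)
Eigenvalues: 3, 2
λ=2: alg. mult. = 1, geom. mult. = 2 - rank(A - (2)I) = 2 - 1 = 1
λ=3: alg. mult. = 1, geom. mult. = 2 - rank(A - (3)I) = 2 - 1 = 1
Sum of geometric multiplicities equals n, so A has n independent eigenvectors.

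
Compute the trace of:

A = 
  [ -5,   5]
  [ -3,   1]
-4

tr(A) = -5 + 1 = -4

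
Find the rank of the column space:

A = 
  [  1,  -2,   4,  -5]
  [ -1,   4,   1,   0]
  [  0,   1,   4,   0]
Row reduce:
R2 → R2 + (1)·R1
R3 → R3 - (1/2)·R2
REF = 
  [  1,  -2,   4,  -5]
  [  0,   2,   5,  -5]
  [  0,   0, 3/2, 5/2]
Pivot columns: 1, 2, 3 → 3 pivots.
dim(Col(A)) = number of pivot columns = 3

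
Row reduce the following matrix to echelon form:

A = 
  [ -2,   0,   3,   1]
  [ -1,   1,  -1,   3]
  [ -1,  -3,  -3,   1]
Row operations:
R2 → R2 - (1/2)·R1
R3 → R3 - (1/2)·R1
R3 → R3 + (3)·R2

Resulting echelon form:
REF = 
  [  -2,    0,    3,    1]
  [   0,    1, -5/2,  5/2]
  [   0,    0,  -12,    8]

Rank = 3 (number of non-zero pivot rows).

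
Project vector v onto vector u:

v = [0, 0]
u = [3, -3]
v·u = (0)(3) + (0)(-3) = 0
u·u = (3)² + (-3)² = 18
proj_u(v) = (v·u / u·u) × u = (0/18) × u = (0) × u

proj_u(v) = [0, 0]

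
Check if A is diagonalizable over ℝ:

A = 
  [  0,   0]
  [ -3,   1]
Yes

tr(A) = 1, det(A) = 0
Characteristic polynomial: λ² - tr(A)λ + det(A) = λ² - λ
λ² - λ = λ(λ - 1)
Eigenvalues: 1, 0
λ=0: alg. mult. = 1, geom. mult. = 2 - rank(A - (0)I) = 2 - 1 = 1
λ=1: alg. mult. = 1, geom. mult. = 2 - rank(A - (1)I) = 2 - 1 = 1
Sum of geometric multiplicities equals n, so A has n independent eigenvectors.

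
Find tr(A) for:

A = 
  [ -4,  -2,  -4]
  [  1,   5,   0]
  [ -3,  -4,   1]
2

tr(A) = -4 + 5 + 1 = 2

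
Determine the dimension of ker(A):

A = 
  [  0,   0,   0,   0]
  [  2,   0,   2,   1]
nullity(A) = 3

Row reduce:
Swap R1 ↔ R2
REF = 
  [  2,   0,   2,   1]
  [  0,   0,   0,   0]
Pivot columns: 1 → 1 pivot.
rank(A) = 1, so nullity(A) = 4 - 1 = 3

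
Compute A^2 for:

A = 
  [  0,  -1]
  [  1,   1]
A² = A·A:
A²[1,1] = (0)(0) + (-1)(1) = -1
A²[1,2] = (0)(-1) + (-1)(1) = -1
A²[2,1] = (1)(0) + (1)(1) = 1
A²[2,2] = (1)(-1) + (1)(1) = 0
A² = 
  [ -1,  -1]
  [  1,   0]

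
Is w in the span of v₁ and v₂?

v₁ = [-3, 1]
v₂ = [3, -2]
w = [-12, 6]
Yes

Form the augmented matrix and row-reduce:
[v₁|v₂|w] = 
  [ -3,   3, -12]
  [  1,  -2,   6]
R2 → R2 + (1/3)·R1
REF = 
  [ -3,   3, -12]
  [  0,  -1,   2]

No row of the form [0 0 | nonzero], so the system is consistent. Back-substitution gives c₁ = 2, c₂ = -2: w = (2)·v₁ + (-2)·v₂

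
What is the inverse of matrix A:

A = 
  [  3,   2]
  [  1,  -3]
det(A) = (3)(-3) - (2)(1) = -11
For a 2×2 matrix, A⁻¹ = (1/det(A)) · [[d, -b], [-c, a]]
    = (-1/11) · [[-3, -2], [-1, 3]]

A⁻¹ = 
  [ 3/11,  2/11]
  [ 1/11, -3/11]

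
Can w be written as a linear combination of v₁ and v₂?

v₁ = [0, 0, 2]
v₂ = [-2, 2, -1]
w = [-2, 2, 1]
Yes

Form the augmented matrix and row-reduce:
[v₁|v₂|w] = 
  [  0,  -2,  -2]
  [  0,   2,   2]
  [  2,  -1,   1]
Swap R1 ↔ R3
R3 → R3 + (1)·R2
REF = 
  [  2,  -1,   1]
  [  0,   2,   2]
  [  0,   0,   0]

No row of the form [0 0 | nonzero], so the system is consistent. Back-substitution gives c₁ = 1, c₂ = 1: w = (1)·v₁ + (1)·v₂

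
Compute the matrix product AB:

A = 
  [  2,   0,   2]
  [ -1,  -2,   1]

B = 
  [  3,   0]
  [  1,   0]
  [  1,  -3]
AB = 
  [  8,  -6]
  [ -4,  -3]

A is 2×3 and B is 3×2, so AB is 2×2. Each entry is (row of A)·(column of B):
AB[1,1] = (2)(3) + (0)(1) + (2)(1) = 8
AB[1,2] = (2)(0) + (0)(0) + (2)(-3) = -6
AB[2,1] = (-1)(3) + (-2)(1) + (1)(1) = -4
AB[2,2] = (-1)(0) + (-2)(0) + (1)(-3) = -3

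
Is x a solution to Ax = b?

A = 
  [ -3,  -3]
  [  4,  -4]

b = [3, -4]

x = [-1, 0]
Yes

Ax = [3, -4] = b ✓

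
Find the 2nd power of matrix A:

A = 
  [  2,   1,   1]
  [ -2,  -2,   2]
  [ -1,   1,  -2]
A² = A·A:
A²[1,1] = (2)(2) + (1)(-2) + (1)(-1) = 1
A²[1,2] = (2)(1) + (1)(-2) + (1)(1) = 1
A²[1,3] = (2)(1) + (1)(2) + (1)(-2) = 2
A²[2,1] = (-2)(2) + (-2)(-2) + (2)(-1) = -2
A²[2,2] = (-2)(1) + (-2)(-2) + (2)(1) = 4
A²[2,3] = (-2)(1) + (-2)(2) + (2)(-2) = -10
A²[3,1] = (-1)(2) + (1)(-2) + (-2)(-1) = -2
A²[3,2] = (-1)(1) + (1)(-2) + (-2)(1) = -5
A²[3,3] = (-1)(1) + (1)(2) + (-2)(-2) = 5
A² = 
  [  1,   1,   2]
  [ -2,   4, -10]
  [ -2,  -5,   5]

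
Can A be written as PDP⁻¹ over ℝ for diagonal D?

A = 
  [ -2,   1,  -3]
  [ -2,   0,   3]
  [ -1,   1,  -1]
Yes

Characteristic polynomial: det(λI - A) = λ³ + 3λ² - 2λ - 7
By the rational root theorem any rational root is an integer dividing 7; none of those is a root, so p(λ) has no rational roots and hence (being an irreducible cubic) no repeated roots.
Discriminant of the cubic: Δ = 257
Δ > 0 ⇒ three distinct real eigenvalues: λ ≈ -2.834, -1.657, 1.491
Three distinct real eigenvalues, so A has 3 independent eigenvectors.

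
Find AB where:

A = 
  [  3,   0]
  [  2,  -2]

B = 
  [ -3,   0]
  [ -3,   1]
A is 2×2 and B is 2×2, so AB is 2×2. Each entry is (row of A)·(column of B):
AB[1,1] = (3)(-3) + (0)(-3) = -9
AB[1,2] = (3)(0) + (0)(1) = 0
AB[2,1] = (2)(-3) + (-2)(-3) = 0
AB[2,2] = (2)(0) + (-2)(1) = -2

AB = 
  [ -9,   0]
  [  0,  -2]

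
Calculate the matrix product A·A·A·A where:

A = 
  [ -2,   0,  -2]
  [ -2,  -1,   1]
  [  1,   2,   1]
A^4 = 
  [-34, -20, -10]
  [ 15, -19,  30]
  [-15,  20,  -9]

A² = A·A:
A²[1,1] = (-2)(-2) + (0)(-2) + (-2)(1) = 2
A²[1,2] = (-2)(0) + (0)(-1) + (-2)(2) = -4
A²[1,3] = (-2)(-2) + (0)(1) + (-2)(1) = 2
A²[2,1] = (-2)(-2) + (-1)(-2) + (1)(1) = 7
A²[2,2] = (-2)(0) + (-1)(-1) + (1)(2) = 3
A²[2,3] = (-2)(-2) + (-1)(1) + (1)(1) = 4
A²[3,1] = (1)(-2) + (2)(-2) + (1)(1) = -5
A²[3,2] = (1)(0) + (2)(-1) + (1)(2) = 0
A²[3,3] = (1)(-2) + (2)(1) + (1)(1) = 1
A² = 
  [  2,  -4,   2]
  [  7,   3,   4]
  [ -5,   0,   1]

A^3 = A^2·A:
A^3[1,1] = (2)(-2) + (-4)(-2) + (2)(1) = 6
A^3[1,2] = (2)(0) + (-4)(-1) + (2)(2) = 8
A^3[1,3] = (2)(-2) + (-4)(1) + (2)(1) = -6
A^3[2,1] = (7)(-2) + (3)(-2) + (4)(1) = -16
A^3[2,2] = (7)(0) + (3)(-1) + (4)(2) = 5
A^3[2,3] = (7)(-2) + (3)(1) + (4)(1) = -7
A^3[3,1] = (-5)(-2) + (0)(-2) + (1)(1) = 11
A^3[3,2] = (-5)(0) + (0)(-1) + (1)(2) = 2
A^3[3,3] = (-5)(-2) + (0)(1) + (1)(1) = 11
A^3 = 
  [  6,   8,  -6]
  [-16,   5,  -7]
  [ 11,   2,  11]

A^4 = A^3·A:
A^4[1,1] = (6)(-2) + (8)(-2) + (-6)(1) = -34
A^4[1,2] = (6)(0) + (8)(-1) + (-6)(2) = -20
A^4[1,3] = (6)(-2) + (8)(1) + (-6)(1) = -10
A^4[2,1] = (-16)(-2) + (5)(-2) + (-7)(1) = 15
A^4[2,2] = (-16)(0) + (5)(-1) + (-7)(2) = -19
A^4[2,3] = (-16)(-2) + (5)(1) + (-7)(1) = 30
A^4[3,1] = (11)(-2) + (2)(-2) + (11)(1) = -15
A^4[3,2] = (11)(0) + (2)(-1) + (11)(2) = 20
A^4[3,3] = (11)(-2) + (2)(1) + (11)(1) = -9
A^4 = 
  [-34, -20, -10]
  [ 15, -19,  30]
  [-15,  20,  -9]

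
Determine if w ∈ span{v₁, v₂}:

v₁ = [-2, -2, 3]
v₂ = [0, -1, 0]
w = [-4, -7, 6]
Yes

Form the augmented matrix and row-reduce:
[v₁|v₂|w] = 
  [ -2,   0,  -4]
  [ -2,  -1,  -7]
  [  3,   0,   6]
R2 → R2 - (1)·R1
R3 → R3 + (3/2)·R1
REF = 
  [ -2,   0,  -4]
  [  0,  -1,  -3]
  [  0,   0,   0]

No row of the form [0 0 | nonzero], so the system is consistent. Back-substitution gives c₁ = 2, c₂ = 3: w = (2)·v₁ + (3)·v₂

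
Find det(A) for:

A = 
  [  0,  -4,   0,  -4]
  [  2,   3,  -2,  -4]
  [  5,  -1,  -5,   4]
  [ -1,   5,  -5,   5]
1080

Cofactor expansion along row 1: det(A) = a₁₁M₁₁ - a₁₂M₁₂ + a₁₃M₁₃ - a₁₄M₁₄

M₁₁ = det[[3, -2, -4]; [-1, -5, 4]; [5, -5, 5]]
  = (3)·((-5)(5) - (4)(-5)) - (-2)·((-1)(5) - (4)(5)) + (-4)·((-1)(-5) - (-5)(5))
  = (3)(-5) - (-2)(-25) + (-4)(30)
  = -185
M₁₂ = det[[2, -2, -4]; [5, -5, 4]; [-1, -5, 5]]
  = (2)·((-5)(5) - (4)(-5)) - (-2)·((5)(5) - (4)(-1)) + (-4)·((5)(-5) - (-5)(-1))
  = (2)(-5) - (-2)(29) + (-4)(-30)
  = 168
M₁₃ = det[[2, 3, -4]; [5, -1, 4]; [-1, 5, 5]]
  = (2)·((-1)(5) - (4)(5)) - (3)·((5)(5) - (4)(-1)) + (-4)·((5)(5) - (-1)(-1))
  = (2)(-25) - (3)(29) + (-4)(24)
  = -233
M₁₄ = det[[2, 3, -2]; [5, -1, -5]; [-1, 5, -5]]
  = (2)·((-1)(-5) - (-5)(5)) - (3)·((5)(-5) - (-5)(-1)) + (-2)·((5)(5) - (-1)(-1))
  = (2)(30) - (3)(-30) + (-2)(24)
  = 102

det(A) = (0)(-185) - (-4)(168) + (0)(-233) - (-4)(102) = 1080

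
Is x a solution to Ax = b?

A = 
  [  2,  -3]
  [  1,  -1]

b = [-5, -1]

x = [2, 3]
Yes

Ax = [-5, -1] = b ✓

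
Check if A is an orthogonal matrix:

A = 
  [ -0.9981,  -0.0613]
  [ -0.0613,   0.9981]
Yes

AᵀA = 
  [  1,   0]
  [  0,   1]
≈ I (equal to I up to the 4-dp rounding of the entries)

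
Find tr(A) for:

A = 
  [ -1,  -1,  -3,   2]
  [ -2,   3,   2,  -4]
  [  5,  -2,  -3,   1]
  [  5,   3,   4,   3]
2

tr(A) = -1 + 3 + -3 + 3 = 2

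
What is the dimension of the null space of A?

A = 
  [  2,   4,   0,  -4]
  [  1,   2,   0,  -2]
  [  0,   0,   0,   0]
nullity(A) = 3

Row reduce:
R2 → R2 - (1/2)·R1
REF = 
  [  2,   4,   0,  -4]
  [  0,   0,   0,   0]
  [  0,   0,   0,   0]
Pivot columns: 1 → 1 pivot.
rank(A) = 1, so nullity(A) = 4 - 1 = 3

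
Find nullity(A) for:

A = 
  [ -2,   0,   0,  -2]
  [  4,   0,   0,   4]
nullity(A) = 3

Row reduce:
R2 → R2 + (2)·R1
REF = 
  [ -2,   0,   0,  -2]
  [  0,   0,   0,   0]
Pivot columns: 1 → 1 pivot.
rank(A) = 1, so nullity(A) = 4 - 1 = 3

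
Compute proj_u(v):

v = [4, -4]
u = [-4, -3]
proj_u(v) = [16/25, 12/25]

v·u = (4)(-4) + (-4)(-3) = -4
u·u = (-4)² + (-3)² = 25
proj_u(v) = (v·u / u·u) × u = (-4/25) × u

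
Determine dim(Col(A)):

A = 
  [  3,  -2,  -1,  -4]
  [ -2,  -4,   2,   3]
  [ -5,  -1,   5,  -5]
Row reduce:
R2 → R2 + (2/3)·R1
R3 → R3 + (5/3)·R1
R3 → R3 - (13/16)·R2
REF = 
  [      3,      -2,      -1,      -4]
  [      0,   -16/3,     4/3,     1/3]
  [      0,       0,     9/4, -191/16]
Pivot columns: 1, 2, 3 → 3 pivots.
dim(Col(A)) = number of pivot columns = 3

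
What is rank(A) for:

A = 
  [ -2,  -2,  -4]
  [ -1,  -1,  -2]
Row reduce:
R2 → R2 - (1/2)·R1
REF = 
  [ -2,  -2,  -4]
  [  0,   0,   0]
Pivot columns: 1 → 1 pivot.

rank(A) = 1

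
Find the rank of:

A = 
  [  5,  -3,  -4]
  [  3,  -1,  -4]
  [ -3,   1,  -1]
rank(A) = 3

Row reduce:
R2 → R2 - (3/5)·R1
R3 → R3 + (3/5)·R1
R3 → R3 + (1)·R2
REF = 
  [   5,   -3,   -4]
  [   0,  4/5, -8/5]
  [   0,    0,   -5]
Pivot columns: 1, 2, 3 → 3 pivots.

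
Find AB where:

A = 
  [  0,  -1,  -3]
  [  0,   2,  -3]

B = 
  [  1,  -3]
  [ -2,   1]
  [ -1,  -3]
A is 2×3 and B is 3×2, so AB is 2×2. Each entry is (row of A)·(column of B):
AB[1,1] = (0)(1) + (-1)(-2) + (-3)(-1) = 5
AB[1,2] = (0)(-3) + (-1)(1) + (-3)(-3) = 8
AB[2,1] = (0)(1) + (2)(-2) + (-3)(-1) = -1
AB[2,2] = (0)(-3) + (2)(1) + (-3)(-3) = 11

AB = 
  [  5,   8]
  [ -1,  11]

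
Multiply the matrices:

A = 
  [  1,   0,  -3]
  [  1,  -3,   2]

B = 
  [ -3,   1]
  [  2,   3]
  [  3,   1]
AB = 
  [-12,  -2]
  [ -3,  -6]

A is 2×3 and B is 3×2, so AB is 2×2. Each entry is (row of A)·(column of B):
AB[1,1] = (1)(-3) + (0)(2) + (-3)(3) = -12
AB[1,2] = (1)(1) + (0)(3) + (-3)(1) = -2
AB[2,1] = (1)(-3) + (-3)(2) + (2)(3) = -3
AB[2,2] = (1)(1) + (-3)(3) + (2)(1) = -6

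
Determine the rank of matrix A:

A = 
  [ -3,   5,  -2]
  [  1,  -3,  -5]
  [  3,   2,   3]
rank(A) = 3

Row reduce:
R2 → R2 + (1/3)·R1
R3 → R3 + (1)·R1
R3 → R3 + (21/4)·R2
REF = 
  [    -3,      5,     -2]
  [     0,   -4/3,  -17/3]
  [     0,      0, -115/4]
Pivot columns: 1, 2, 3 → 3 pivots.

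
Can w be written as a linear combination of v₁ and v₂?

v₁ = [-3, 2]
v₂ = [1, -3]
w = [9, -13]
Yes

Form the augmented matrix and row-reduce:
[v₁|v₂|w] = 
  [ -3,   1,   9]
  [  2,  -3, -13]
R2 → R2 + (2/3)·R1
REF = 
  [  -3,    1,    9]
  [   0, -7/3,   -7]

No row of the form [0 0 | nonzero], so the system is consistent. Back-substitution gives c₁ = -2, c₂ = 3: w = (-2)·v₁ + (3)·v₂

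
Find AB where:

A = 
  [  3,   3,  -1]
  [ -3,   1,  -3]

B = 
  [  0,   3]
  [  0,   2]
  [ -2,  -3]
A is 2×3 and B is 3×2, so AB is 2×2. Each entry is (row of A)·(column of B):
AB[1,1] = (3)(0) + (3)(0) + (-1)(-2) = 2
AB[1,2] = (3)(3) + (3)(2) + (-1)(-3) = 18
AB[2,1] = (-3)(0) + (1)(0) + (-3)(-2) = 6
AB[2,2] = (-3)(3) + (1)(2) + (-3)(-3) = 2

AB = 
  [  2,  18]
  [  6,   2]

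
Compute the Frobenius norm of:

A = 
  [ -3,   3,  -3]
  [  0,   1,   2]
||A||_F = 5.657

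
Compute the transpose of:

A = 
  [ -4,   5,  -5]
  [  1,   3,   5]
Aᵀ = 
  [ -4,   1]
  [  5,   3]
  [ -5,   5]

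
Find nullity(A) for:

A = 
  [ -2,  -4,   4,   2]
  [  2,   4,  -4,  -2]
nullity(A) = 3

Row reduce:
R2 → R2 + (1)·R1
REF = 
  [ -2,  -4,   4,   2]
  [  0,   0,   0,   0]
Pivot columns: 1 → 1 pivot.
rank(A) = 1, so nullity(A) = 4 - 1 = 3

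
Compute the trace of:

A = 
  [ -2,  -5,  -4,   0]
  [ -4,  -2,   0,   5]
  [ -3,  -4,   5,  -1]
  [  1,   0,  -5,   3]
4

tr(A) = -2 + -2 + 5 + 3 = 4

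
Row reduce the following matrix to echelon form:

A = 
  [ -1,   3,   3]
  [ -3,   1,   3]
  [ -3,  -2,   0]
Row operations:
R2 → R2 - (3)·R1
R3 → R3 - (3)·R1
R3 → R3 - (11/8)·R2

Resulting echelon form:
REF = 
  [  -1,    3,    3]
  [   0,   -8,   -6]
  [   0,    0, -3/4]

Rank = 3 (number of non-zero pivot rows).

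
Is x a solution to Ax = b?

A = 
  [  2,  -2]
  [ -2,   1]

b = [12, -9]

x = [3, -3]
Yes

Ax = [12, -9] = b ✓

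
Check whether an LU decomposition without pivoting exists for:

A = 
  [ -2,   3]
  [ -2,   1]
Yes.
A[1,1] = -2 ≠ 0, so Gaussian elimination proceeds without a row swap: multiplier ℓ₂₁ = (-2)/(-2) = 1, and U[2,2] = 1 - (1)(3) = -2.
L = 
  [  1,   0]
  [  1,   1]
U = 
  [ -2,   3]
  [  0,  -2]
Check row 2 of LU: [(1)(-2), (1)(3) + (-2)] = [-2, 1] = row 2 of A ✓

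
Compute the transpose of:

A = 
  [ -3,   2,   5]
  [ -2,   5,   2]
Aᵀ = 
  [ -3,  -2]
  [  2,   5]
  [  5,   2]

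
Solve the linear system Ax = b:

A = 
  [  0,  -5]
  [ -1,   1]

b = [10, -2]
Row reduce the augmented matrix [A|b]:
Swap R1 ↔ R2
REF = 
  [ -1,   1,  -2]
  [  0,  -5,  10]

Back-substitution:
x₂ = 10 / (-5) = -2
x₁ = (-2 - (1)(-2)) / (-1) = 0

x = [0, -2]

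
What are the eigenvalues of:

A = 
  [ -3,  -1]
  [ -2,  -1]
λ = -2 + √3, -2 - √3  (≈ -0.2679, -3.732)

tr(A) = -4, det(A) = 1
Characteristic polynomial: λ² - tr(A)λ + det(A) = λ² + 4λ + 1
λ² + 4λ + 1 = 0  ⇒  λ = (-4 ± √((4)² - 4·(1)))/2 = (-4 ± √(12))/2
  = -2 + √3,  -2 - √3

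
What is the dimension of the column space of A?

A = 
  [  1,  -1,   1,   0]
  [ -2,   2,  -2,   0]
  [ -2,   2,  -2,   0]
dim(Col(A)) = 1

Row reduce:
R2 → R2 + (2)·R1
R3 → R3 + (2)·R1
REF = 
  [  1,  -1,   1,   0]
  [  0,   0,   0,   0]
  [  0,   0,   0,   0]
Pivot columns: 1 → 1 pivot.
dim(Col(A)) = number of pivot columns = 1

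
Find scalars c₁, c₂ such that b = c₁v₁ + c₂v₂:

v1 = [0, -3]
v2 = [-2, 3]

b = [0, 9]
c1 = -3, c2 = 0

b = -3·v1 + 0·v2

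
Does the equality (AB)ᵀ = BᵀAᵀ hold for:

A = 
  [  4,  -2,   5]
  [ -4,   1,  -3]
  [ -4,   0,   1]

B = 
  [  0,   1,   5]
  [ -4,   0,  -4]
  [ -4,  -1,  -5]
Yes

(AB)ᵀ = 
  [-12,   8,  -4]
  [ -1,  -1,  -5]
  [  3,  -9, -25]

BᵀAᵀ = 
  [-12,   8,  -4]
  [ -1,  -1,  -5]
  [  3,  -9, -25]

Both sides are equal — this is the standard identity (AB)ᵀ = BᵀAᵀ, which holds for all A, B.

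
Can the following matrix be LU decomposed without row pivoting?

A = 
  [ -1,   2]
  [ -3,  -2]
Yes.
A[1,1] = -1 ≠ 0, so Gaussian elimination proceeds without a row swap: multiplier ℓ₂₁ = (-3)/(-1) = 3, and U[2,2] = -2 - (3)(2) = -8.
L = 
  [  1,   0]
  [  3,   1]
U = 
  [ -1,   2]
  [  0,  -8]
Check row 2 of LU: [(3)(-1), (3)(2) + (-8)] = [-3, -2] = row 2 of A ✓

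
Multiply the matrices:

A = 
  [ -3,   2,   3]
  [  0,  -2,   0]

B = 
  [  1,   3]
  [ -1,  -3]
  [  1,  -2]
AB = 
  [ -2, -21]
  [  2,   6]

A is 2×3 and B is 3×2, so AB is 2×2. Each entry is (row of A)·(column of B):
AB[1,1] = (-3)(1) + (2)(-1) + (3)(1) = -2
AB[1,2] = (-3)(3) + (2)(-3) + (3)(-2) = -21
AB[2,1] = (0)(1) + (-2)(-1) + (0)(1) = 2
AB[2,2] = (0)(3) + (-2)(-3) + (0)(-2) = 6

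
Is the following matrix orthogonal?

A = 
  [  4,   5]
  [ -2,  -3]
No

AᵀA = 
  [ 20,  26]
  [ 26,  34]
≠ I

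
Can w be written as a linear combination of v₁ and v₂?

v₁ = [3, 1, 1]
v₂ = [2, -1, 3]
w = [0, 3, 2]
No

Form the augmented matrix and row-reduce:
[v₁|v₂|w] = 
  [  3,   2,   0]
  [  1,  -1,   3]
  [  1,   3,   2]
R2 → R2 - (1/3)·R1
R3 → R3 - (1/3)·R1
R3 → R3 + (7/5)·R2
REF = 
  [   3,    2,    0]
  [   0, -5/3,    3]
  [   0,    0, 31/5]

Row 3 reads [0 0 | 31/5], i.e. 0 = 31/5, so the system is inconsistent and w ∉ span{v₁, v₂}.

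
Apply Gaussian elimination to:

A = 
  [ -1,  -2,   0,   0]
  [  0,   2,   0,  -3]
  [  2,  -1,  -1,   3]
Row operations:
R3 → R3 + (2)·R1
R3 → R3 + (5/2)·R2

Resulting echelon form:
REF = 
  [  -1,   -2,    0,    0]
  [   0,    2,    0,   -3]
  [   0,    0,   -1, -9/2]

Rank = 3 (number of non-zero pivot rows).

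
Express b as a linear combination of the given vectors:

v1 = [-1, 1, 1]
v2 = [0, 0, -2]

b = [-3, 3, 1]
c1 = 3, c2 = 1

b = 3·v1 + 1·v2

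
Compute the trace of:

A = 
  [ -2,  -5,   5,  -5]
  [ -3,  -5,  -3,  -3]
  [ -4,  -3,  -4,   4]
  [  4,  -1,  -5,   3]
-8

tr(A) = -2 + -5 + -4 + 3 = -8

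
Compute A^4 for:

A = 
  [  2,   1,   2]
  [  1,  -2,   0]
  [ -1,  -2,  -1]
A² = A·A:
A²[1,1] = (2)(2) + (1)(1) + (2)(-1) = 3
A²[1,2] = (2)(1) + (1)(-2) + (2)(-2) = -4
A²[1,3] = (2)(2) + (1)(0) + (2)(-1) = 2
A²[2,1] = (1)(2) + (-2)(1) + (0)(-1) = 0
A²[2,2] = (1)(1) + (-2)(-2) + (0)(-2) = 5
A²[2,3] = (1)(2) + (-2)(0) + (0)(-1) = 2
A²[3,1] = (-1)(2) + (-2)(1) + (-1)(-1) = -3
A²[3,2] = (-1)(1) + (-2)(-2) + (-1)(-2) = 5
A²[3,3] = (-1)(2) + (-2)(0) + (-1)(-1) = -1
A² = 
  [  3,  -4,   2]
  [  0,   5,   2]
  [ -3,   5,  -1]

A^3 = A^2·A:
A^3[1,1] = (3)(2) + (-4)(1) + (2)(-1) = 0
A^3[1,2] = (3)(1) + (-4)(-2) + (2)(-2) = 7
A^3[1,3] = (3)(2) + (-4)(0) + (2)(-1) = 4
A^3[2,1] = (0)(2) + (5)(1) + (2)(-1) = 3
A^3[2,2] = (0)(1) + (5)(-2) + (2)(-2) = -14
A^3[2,3] = (0)(2) + (5)(0) + (2)(-1) = -2
A^3[3,1] = (-3)(2) + (5)(1) + (-1)(-1) = 0
A^3[3,2] = (-3)(1) + (5)(-2) + (-1)(-2) = -11
A^3[3,3] = (-3)(2) + (5)(0) + (-1)(-1) = -5
A^3 = 
  [  0,   7,   4]
  [  3, -14,  -2]
  [  0, -11,  -5]

A^4 = A^3·A:
A^4[1,1] = (0)(2) + (7)(1) + (4)(-1) = 3
A^4[1,2] = (0)(1) + (7)(-2) + (4)(-2) = -22
A^4[1,3] = (0)(2) + (7)(0) + (4)(-1) = -4
A^4[2,1] = (3)(2) + (-14)(1) + (-2)(-1) = -6
A^4[2,2] = (3)(1) + (-14)(-2) + (-2)(-2) = 35
A^4[2,3] = (3)(2) + (-14)(0) + (-2)(-1) = 8
A^4[3,1] = (0)(2) + (-11)(1) + (-5)(-1) = -6
A^4[3,2] = (0)(1) + (-11)(-2) + (-5)(-2) = 32
A^4[3,3] = (0)(2) + (-11)(0) + (-5)(-1) = 5
A^4 = 
  [  3, -22,  -4]
  [ -6,  35,   8]
  [ -6,  32,   5]

Therefore
A^4 = 
  [  3, -22,  -4]
  [ -6,  35,   8]
  [ -6,  32,   5]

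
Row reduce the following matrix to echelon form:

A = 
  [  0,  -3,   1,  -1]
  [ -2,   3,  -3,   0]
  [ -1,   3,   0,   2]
Row operations:
Swap R1 ↔ R2
R3 → R3 - (1/2)·R1
R3 → R3 + (1/2)·R2

Resulting echelon form:
REF = 
  [ -2,   3,  -3,   0]
  [  0,  -3,   1,  -1]
  [  0,   0,   2, 3/2]

Rank = 3 (number of non-zero pivot rows).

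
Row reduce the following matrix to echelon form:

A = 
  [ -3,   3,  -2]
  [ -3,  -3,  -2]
Row operations:
R2 → R2 - (1)·R1

Resulting echelon form:
REF = 
  [ -3,   3,  -2]
  [  0,  -6,   0]

Rank = 2 (number of non-zero pivot rows).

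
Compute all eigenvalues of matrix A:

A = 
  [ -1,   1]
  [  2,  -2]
λ = 0, -3

tr(A) = -3, det(A) = 0
Characteristic polynomial: λ² - tr(A)λ + det(A) = λ² + 3λ
λ² + 3λ = λ(λ + 3)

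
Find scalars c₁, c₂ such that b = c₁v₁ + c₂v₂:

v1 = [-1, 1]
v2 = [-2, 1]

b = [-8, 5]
c1 = 2, c2 = 3

b = 2·v1 + 3·v2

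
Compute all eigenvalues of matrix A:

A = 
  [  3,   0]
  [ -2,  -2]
λ = 3, -2

tr(A) = 1, det(A) = -6
Characteristic polynomial: λ² - tr(A)λ + det(A) = λ² - λ - 6
λ² - λ - 6 = (λ + 2)(λ - 3)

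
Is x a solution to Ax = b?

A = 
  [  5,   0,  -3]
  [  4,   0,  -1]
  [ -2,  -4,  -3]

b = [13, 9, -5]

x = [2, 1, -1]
Yes

Ax = [13, 9, -5] = b ✓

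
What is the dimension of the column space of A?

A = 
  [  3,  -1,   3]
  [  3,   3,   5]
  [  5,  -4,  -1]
dim(Col(A)) = 3

Row reduce:
R2 → R2 - (1)·R1
R3 → R3 - (5/3)·R1
R3 → R3 + (7/12)·R2
REF = 
  [    3,    -1,     3]
  [    0,     4,     2]
  [    0,     0, -29/6]
Pivot columns: 1, 2, 3 → 3 pivots.
dim(Col(A)) = number of pivot columns = 3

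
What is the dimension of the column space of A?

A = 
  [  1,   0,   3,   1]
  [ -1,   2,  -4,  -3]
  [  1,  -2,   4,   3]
Row reduce:
R2 → R2 + (1)·R1
R3 → R3 - (1)·R1
R3 → R3 + (1)·R2
REF = 
  [  1,   0,   3,   1]
  [  0,   2,  -1,  -2]
  [  0,   0,   0,   0]
Pivot columns: 1, 2 → 2 pivots.
dim(Col(A)) = number of pivot columns = 2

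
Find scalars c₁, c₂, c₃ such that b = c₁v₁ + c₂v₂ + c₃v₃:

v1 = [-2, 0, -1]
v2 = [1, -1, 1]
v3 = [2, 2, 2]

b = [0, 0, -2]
c1 = -2, c2 = -2, c3 = -1

b = -2·v1 + -2·v2 + -1·v3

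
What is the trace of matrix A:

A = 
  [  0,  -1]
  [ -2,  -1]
-1

tr(A) = 0 + -1 = -1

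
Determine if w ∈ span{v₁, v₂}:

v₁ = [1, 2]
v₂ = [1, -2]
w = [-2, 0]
Yes

Form the augmented matrix and row-reduce:
[v₁|v₂|w] = 
  [  1,   1,  -2]
  [  2,  -2,   0]
R2 → R2 - (2)·R1
REF = 
  [  1,   1,  -2]
  [  0,  -4,   4]

No row of the form [0 0 | nonzero], so the system is consistent. Back-substitution gives c₁ = -1, c₂ = -1: w = (-1)·v₁ + (-1)·v₂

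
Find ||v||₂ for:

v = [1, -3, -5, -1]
6

||v||₂ = √((1)² + (-3)² + (-5)² + (-1)²) = √36 = 6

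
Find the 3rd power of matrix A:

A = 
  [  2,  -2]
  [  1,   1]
A^3 = 
  [ -2, -10]
  [  5,  -7]

A² = A·A:
A²[1,1] = (2)(2) + (-2)(1) = 2
A²[1,2] = (2)(-2) + (-2)(1) = -6
A²[2,1] = (1)(2) + (1)(1) = 3
A²[2,2] = (1)(-2) + (1)(1) = -1
A² = 
  [  2,  -6]
  [  3,  -1]

A^3 = A^2·A:
A^3[1,1] = (2)(2) + (-6)(1) = -2
A^3[1,2] = (2)(-2) + (-6)(1) = -10
A^3[2,1] = (3)(2) + (-1)(1) = 5
A^3[2,2] = (3)(-2) + (-1)(1) = -7
A^3 = 
  [ -2, -10]
  [  5,  -7]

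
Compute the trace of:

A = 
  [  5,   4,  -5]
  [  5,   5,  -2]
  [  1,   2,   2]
12

tr(A) = 5 + 5 + 2 = 12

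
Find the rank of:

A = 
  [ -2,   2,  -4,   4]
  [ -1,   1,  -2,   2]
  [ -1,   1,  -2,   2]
Row reduce:
R2 → R2 - (1/2)·R1
R3 → R3 - (1/2)·R1
REF = 
  [ -2,   2,  -4,   4]
  [  0,   0,   0,   0]
  [  0,   0,   0,   0]
Pivot columns: 1 → 1 pivot.

rank(A) = 1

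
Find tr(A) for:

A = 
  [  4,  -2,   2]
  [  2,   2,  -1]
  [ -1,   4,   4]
10

tr(A) = 4 + 2 + 4 = 10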